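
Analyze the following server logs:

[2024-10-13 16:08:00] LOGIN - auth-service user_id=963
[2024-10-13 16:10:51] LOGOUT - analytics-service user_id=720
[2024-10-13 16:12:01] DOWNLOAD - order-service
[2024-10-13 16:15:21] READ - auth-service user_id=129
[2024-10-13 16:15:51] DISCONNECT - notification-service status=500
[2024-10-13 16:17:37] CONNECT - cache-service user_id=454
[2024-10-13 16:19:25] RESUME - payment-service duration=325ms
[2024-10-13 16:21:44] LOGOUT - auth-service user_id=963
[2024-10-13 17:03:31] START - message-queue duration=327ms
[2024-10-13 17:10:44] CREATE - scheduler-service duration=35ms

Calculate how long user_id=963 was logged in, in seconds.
824

To calculate session duration:

1. Find LOGIN event for user_id=963: 2024-10-13 16:08:00
2. Find LOGOUT event for user_id=963: 2024-10-13 16:21:44
3. Session duration: 2024-10-13 16:21:44 - 2024-10-13 16:08:00 = 824 seconds (13 minutes)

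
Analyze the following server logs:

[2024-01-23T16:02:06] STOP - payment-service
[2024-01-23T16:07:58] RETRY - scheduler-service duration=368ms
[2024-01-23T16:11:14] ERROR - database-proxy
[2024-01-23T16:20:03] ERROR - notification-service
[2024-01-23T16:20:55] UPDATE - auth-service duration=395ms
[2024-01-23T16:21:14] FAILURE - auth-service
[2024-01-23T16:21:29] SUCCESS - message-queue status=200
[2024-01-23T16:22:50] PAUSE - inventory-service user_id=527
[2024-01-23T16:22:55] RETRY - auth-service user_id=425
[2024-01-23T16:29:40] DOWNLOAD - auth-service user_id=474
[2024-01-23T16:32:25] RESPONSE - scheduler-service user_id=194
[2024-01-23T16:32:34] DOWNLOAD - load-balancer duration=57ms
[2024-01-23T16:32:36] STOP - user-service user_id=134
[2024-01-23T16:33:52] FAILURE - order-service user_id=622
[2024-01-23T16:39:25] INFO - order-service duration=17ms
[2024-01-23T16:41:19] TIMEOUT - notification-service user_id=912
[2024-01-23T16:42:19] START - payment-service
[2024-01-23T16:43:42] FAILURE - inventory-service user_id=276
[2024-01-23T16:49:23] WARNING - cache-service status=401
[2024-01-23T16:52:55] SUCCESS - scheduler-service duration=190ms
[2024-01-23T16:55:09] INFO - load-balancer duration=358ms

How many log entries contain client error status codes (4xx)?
1

To find matching entries:

1. Pattern to match: client error status codes (4xx)
2. Scan each log entry for the pattern
3. Count matches: 1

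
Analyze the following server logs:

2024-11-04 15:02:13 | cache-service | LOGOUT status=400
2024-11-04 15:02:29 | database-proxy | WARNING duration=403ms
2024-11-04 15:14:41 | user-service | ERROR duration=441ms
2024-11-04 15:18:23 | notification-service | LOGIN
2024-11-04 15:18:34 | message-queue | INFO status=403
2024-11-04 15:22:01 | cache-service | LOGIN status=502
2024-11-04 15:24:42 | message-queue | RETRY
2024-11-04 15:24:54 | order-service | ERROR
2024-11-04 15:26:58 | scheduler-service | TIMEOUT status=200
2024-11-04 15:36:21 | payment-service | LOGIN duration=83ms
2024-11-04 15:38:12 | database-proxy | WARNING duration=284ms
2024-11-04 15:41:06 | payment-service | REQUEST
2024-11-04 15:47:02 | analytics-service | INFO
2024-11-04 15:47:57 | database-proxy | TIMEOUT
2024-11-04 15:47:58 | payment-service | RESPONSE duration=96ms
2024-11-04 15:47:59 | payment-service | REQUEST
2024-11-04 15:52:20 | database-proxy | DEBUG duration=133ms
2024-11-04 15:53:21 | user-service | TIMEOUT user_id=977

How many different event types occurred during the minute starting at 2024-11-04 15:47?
4

To count unique event types:

1. Filter events in the minute starting at 2024-11-04 15:47
2. Extract event types from matching entries
3. Count unique types: 4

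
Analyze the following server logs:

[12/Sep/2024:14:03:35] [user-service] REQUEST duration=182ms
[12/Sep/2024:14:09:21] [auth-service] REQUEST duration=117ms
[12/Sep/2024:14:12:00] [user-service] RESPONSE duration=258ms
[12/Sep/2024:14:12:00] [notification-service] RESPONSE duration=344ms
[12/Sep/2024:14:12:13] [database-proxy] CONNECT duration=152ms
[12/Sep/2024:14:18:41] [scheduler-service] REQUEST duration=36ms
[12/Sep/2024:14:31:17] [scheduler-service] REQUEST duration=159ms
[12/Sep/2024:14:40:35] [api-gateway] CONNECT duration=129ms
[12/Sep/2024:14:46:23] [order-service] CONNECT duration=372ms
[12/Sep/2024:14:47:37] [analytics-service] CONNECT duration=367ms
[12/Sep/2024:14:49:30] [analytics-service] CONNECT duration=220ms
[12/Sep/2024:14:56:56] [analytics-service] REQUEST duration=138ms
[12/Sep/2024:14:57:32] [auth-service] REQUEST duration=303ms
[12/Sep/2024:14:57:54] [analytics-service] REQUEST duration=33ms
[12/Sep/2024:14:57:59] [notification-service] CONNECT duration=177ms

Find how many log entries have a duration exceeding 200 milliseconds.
6

To count timeouts:

1. Threshold: 200ms
2. Extract duration from each log entry
3. Count entries where duration > 200
4. Timeout count: 6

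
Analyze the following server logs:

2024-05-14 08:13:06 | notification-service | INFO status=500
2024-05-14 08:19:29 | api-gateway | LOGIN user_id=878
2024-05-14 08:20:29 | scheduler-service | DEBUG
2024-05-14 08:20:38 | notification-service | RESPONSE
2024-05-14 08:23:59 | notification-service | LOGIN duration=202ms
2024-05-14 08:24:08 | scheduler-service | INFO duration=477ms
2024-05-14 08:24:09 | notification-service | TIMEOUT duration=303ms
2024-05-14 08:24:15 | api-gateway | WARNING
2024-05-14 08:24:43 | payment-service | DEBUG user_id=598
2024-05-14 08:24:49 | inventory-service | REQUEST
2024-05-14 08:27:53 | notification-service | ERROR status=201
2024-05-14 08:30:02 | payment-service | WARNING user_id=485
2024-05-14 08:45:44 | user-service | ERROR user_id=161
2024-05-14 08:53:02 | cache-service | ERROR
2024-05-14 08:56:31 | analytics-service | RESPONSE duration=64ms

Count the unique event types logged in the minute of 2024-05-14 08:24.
5

To count unique event types:

1. Filter events in the minute starting at 2024-05-14 08:24
2. Extract event types from matching entries
3. Count unique types: 5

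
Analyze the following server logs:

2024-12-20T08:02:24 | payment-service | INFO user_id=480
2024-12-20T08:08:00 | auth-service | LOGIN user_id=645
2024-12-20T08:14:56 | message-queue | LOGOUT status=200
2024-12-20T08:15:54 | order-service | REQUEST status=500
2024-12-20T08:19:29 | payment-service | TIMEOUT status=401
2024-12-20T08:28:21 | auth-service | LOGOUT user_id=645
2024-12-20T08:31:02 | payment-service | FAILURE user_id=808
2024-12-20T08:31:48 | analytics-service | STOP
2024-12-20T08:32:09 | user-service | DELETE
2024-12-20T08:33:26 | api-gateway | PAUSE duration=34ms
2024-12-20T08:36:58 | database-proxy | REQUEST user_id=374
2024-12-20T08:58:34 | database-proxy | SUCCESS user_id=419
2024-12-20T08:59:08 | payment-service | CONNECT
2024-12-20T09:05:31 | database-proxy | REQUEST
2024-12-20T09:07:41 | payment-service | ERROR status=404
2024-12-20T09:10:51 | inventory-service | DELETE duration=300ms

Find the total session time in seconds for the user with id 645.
1221

To calculate session duration:

1. Find LOGIN event for user_id=645: 2024-12-20T08:08:00
2. Find LOGOUT event for user_id=645: 2024-12-20T08:28:21
3. Session duration: 2024-12-20T08:28:21 - 2024-12-20T08:08:00 = 1221 seconds (20 minutes)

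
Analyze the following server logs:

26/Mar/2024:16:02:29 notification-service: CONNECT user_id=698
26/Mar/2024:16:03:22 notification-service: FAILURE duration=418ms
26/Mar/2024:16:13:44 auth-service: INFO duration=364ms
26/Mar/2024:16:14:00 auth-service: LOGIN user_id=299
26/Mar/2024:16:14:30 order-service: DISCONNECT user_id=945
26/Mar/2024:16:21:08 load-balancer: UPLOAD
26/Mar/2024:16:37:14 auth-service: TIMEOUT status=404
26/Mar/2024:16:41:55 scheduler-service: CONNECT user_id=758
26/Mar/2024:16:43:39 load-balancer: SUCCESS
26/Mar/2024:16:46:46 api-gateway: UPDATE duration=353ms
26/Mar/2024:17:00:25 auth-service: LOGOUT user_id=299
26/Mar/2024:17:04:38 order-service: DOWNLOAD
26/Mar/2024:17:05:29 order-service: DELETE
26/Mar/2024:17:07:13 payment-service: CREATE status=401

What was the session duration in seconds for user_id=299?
2785

To calculate session duration:

1. Find LOGIN event for user_id=299: 26/Mar/2024:16:14:00
2. Find LOGOUT event for user_id=299: 26/Mar/2024:17:00:25
3. Session duration: 26/Mar/2024:17:00:25 - 26/Mar/2024:16:14:00 = 2785 seconds (46 minutes)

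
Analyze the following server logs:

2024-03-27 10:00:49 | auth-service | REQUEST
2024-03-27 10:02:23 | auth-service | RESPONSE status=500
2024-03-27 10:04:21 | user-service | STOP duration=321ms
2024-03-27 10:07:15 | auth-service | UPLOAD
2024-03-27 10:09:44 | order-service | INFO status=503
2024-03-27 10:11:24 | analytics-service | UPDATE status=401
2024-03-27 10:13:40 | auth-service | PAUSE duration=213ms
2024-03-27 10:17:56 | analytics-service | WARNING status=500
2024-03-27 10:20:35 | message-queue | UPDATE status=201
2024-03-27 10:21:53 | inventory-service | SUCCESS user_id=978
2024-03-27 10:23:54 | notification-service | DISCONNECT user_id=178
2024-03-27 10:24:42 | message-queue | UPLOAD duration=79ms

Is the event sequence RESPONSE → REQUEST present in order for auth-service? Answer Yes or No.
No

To verify sequence order:

1. Find all events in sequence RESPONSE → REQUEST for auth-service
2. Extract their timestamps
3. Check if timestamps are in ascending order
4. Result: No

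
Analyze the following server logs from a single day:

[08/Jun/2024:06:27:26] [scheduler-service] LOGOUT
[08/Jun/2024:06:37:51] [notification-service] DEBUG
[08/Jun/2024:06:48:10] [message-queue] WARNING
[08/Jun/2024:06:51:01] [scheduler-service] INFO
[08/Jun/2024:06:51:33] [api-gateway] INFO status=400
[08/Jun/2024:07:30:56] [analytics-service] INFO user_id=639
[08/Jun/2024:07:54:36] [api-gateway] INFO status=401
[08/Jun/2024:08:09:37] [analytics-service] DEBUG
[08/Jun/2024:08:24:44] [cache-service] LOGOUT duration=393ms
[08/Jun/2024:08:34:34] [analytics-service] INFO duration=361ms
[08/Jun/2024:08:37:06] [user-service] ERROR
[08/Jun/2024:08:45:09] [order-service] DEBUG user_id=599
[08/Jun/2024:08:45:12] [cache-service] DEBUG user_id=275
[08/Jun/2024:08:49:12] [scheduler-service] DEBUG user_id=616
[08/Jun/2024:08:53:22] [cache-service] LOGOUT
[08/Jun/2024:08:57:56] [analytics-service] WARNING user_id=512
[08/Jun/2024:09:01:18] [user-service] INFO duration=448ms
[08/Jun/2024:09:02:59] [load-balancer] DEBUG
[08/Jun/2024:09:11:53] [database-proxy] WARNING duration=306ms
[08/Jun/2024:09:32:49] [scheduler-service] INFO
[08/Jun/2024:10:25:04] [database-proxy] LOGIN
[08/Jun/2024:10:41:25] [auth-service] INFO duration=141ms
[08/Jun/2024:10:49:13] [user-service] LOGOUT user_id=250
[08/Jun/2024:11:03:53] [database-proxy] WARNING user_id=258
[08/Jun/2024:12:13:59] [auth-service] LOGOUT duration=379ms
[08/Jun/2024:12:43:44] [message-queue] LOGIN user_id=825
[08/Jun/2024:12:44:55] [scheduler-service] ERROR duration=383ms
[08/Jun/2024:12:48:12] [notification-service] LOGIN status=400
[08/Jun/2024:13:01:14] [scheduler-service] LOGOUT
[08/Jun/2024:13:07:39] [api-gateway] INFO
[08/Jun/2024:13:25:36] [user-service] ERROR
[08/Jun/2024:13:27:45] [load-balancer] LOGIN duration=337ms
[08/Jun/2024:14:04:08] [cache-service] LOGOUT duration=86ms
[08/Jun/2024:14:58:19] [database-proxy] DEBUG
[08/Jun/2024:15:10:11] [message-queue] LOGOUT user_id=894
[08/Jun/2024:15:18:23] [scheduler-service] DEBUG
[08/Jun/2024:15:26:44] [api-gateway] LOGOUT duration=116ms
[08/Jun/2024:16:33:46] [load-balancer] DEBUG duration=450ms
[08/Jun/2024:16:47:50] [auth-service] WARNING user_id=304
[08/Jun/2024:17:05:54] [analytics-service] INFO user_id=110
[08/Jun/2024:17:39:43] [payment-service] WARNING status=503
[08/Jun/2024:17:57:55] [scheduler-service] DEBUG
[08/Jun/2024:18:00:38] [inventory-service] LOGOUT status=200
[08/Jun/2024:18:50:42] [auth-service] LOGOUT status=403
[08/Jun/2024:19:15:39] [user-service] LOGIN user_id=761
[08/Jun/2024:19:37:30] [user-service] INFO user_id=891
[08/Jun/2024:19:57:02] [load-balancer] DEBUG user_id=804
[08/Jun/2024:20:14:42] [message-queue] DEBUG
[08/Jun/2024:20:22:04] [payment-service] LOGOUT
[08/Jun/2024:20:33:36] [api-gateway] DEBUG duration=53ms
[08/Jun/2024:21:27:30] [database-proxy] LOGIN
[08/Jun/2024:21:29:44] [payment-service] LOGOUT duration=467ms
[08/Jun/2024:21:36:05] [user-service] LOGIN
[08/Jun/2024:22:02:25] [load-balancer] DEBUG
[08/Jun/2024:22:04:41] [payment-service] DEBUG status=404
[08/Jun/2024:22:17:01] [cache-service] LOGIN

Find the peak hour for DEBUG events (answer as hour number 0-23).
8

To find the peak hour:

1. Group all DEBUG events by hour
2. Count events in each hour
3. Find hour with maximum count
4. Peak hour: 8 (with 4 events)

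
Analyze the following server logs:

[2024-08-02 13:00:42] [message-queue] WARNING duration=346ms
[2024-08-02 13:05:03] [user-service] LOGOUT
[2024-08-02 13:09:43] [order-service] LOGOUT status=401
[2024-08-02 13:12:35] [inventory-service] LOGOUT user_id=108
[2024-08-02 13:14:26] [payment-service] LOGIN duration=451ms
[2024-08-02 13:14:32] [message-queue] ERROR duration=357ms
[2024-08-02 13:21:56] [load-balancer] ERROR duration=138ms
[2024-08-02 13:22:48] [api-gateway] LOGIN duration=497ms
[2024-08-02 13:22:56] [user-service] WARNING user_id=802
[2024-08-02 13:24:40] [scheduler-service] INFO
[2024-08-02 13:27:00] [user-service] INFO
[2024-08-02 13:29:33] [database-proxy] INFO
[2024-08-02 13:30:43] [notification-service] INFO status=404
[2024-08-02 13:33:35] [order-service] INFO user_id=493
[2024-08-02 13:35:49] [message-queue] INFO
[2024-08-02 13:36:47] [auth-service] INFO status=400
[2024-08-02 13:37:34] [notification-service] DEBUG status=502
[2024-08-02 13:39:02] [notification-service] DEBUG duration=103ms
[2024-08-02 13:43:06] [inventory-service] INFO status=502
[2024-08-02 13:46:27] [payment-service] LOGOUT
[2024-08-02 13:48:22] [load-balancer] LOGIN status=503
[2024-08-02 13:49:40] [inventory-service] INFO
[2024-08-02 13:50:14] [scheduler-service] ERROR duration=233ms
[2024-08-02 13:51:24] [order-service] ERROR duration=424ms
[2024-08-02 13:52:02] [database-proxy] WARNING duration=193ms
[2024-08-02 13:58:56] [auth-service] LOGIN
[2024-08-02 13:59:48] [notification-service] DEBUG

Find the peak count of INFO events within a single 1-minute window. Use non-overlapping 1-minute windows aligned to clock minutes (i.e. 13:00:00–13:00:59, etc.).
1

To find the burst window:

1. Divide the log period into non-overlapping 1-minute windows starting at 13:00
2. Count INFO events in each window
3. Find the window with maximum count
4. Maximum events in a window: 1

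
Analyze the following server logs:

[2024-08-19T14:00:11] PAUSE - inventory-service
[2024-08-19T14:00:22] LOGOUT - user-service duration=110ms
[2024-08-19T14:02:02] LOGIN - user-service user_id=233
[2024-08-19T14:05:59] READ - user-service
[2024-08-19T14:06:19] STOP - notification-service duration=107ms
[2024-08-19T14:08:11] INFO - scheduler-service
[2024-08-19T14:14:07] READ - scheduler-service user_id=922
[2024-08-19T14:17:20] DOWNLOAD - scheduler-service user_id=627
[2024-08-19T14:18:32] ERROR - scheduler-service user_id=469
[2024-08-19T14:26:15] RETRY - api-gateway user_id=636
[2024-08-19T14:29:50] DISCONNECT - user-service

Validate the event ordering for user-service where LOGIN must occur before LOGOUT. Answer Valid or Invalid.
Invalid

To validate ordering:

1. Required order: LOGIN → LOGOUT
2. Rule: LOGIN must occur before LOGOUT
3. Check actual order of events for user-service
4. Result: Invalid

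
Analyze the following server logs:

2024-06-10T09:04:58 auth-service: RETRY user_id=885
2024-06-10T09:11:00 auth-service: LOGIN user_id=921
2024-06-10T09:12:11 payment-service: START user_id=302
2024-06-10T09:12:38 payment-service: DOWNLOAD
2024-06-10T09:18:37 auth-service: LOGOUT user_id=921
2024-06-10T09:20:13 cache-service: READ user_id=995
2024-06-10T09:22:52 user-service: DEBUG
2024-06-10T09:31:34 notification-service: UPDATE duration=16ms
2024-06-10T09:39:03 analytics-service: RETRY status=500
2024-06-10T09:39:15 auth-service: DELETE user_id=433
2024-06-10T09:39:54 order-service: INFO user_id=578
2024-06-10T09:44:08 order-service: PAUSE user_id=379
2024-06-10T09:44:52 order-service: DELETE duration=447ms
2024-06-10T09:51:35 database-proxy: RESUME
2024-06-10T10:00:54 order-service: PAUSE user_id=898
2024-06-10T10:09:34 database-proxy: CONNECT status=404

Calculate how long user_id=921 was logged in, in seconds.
457

To calculate session duration:

1. Find LOGIN event for user_id=921: 2024-06-10T09:11:00
2. Find LOGOUT event for user_id=921: 2024-06-10T09:18:37
3. Session duration: 2024-06-10T09:18:37 - 2024-06-10T09:11:00 = 457 seconds (7 minutes)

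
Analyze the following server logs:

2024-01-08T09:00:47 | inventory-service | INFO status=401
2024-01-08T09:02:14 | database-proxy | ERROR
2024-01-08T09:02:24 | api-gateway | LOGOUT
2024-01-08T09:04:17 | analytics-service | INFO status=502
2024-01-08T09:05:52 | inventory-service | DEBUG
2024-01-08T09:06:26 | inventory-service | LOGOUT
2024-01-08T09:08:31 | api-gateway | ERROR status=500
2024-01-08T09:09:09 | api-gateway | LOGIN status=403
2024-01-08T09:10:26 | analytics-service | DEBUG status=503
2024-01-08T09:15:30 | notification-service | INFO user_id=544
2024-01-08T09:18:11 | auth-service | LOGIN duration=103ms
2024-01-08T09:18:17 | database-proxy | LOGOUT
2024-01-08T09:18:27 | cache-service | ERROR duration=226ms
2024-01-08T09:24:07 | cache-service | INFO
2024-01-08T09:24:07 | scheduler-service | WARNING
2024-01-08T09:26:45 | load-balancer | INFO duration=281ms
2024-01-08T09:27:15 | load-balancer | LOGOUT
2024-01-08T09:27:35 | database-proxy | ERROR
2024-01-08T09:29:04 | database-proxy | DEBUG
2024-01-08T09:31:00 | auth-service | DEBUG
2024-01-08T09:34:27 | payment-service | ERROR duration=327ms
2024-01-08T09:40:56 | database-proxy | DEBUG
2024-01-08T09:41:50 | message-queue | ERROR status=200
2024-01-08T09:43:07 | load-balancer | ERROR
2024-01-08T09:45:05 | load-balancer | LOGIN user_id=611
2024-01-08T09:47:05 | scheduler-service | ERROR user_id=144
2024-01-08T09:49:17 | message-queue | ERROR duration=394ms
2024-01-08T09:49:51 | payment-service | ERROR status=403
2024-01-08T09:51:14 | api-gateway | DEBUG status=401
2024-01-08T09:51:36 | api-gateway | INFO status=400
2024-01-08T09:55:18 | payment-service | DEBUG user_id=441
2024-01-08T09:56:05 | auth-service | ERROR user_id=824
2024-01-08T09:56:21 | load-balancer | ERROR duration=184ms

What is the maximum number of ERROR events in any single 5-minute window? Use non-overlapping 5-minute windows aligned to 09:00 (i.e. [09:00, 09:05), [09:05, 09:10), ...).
3

To find the burst window:

1. Divide the log period into non-overlapping 5-minute windows starting at 09:00
2. Count ERROR events in each window
3. Find the window with maximum count
4. Maximum events in a window: 3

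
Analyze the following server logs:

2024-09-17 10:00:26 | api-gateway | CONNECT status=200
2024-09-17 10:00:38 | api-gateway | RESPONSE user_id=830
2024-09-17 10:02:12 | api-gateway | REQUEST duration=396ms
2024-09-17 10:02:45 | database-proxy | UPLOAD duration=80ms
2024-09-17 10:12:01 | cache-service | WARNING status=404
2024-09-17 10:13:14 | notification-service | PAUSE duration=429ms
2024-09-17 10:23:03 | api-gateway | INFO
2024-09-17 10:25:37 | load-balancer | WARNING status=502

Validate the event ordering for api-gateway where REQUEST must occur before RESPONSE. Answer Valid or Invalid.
Invalid

To validate ordering:

1. Required order: REQUEST → RESPONSE
2. Rule: REQUEST must occur before RESPONSE
3. Check actual order of events for api-gateway
4. Result: Invalid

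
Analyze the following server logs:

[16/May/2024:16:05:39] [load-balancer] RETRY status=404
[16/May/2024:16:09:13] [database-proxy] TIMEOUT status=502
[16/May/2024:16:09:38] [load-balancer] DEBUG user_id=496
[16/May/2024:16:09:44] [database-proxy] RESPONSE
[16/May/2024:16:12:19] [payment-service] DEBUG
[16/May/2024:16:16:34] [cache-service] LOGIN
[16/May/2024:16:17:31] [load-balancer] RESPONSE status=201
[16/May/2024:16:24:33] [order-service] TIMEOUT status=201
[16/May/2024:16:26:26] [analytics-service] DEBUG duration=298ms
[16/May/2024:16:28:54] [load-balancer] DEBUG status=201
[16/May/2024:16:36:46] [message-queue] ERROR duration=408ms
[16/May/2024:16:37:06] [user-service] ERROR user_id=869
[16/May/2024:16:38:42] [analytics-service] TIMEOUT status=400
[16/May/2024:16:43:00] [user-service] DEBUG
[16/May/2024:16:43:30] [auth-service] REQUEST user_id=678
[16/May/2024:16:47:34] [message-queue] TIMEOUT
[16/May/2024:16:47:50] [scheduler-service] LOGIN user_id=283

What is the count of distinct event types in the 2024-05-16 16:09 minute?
3

To count unique event types:

1. Filter events in the minute starting at 2024-05-16 16:09
2. Extract event types from matching entries
3. Count unique types: 3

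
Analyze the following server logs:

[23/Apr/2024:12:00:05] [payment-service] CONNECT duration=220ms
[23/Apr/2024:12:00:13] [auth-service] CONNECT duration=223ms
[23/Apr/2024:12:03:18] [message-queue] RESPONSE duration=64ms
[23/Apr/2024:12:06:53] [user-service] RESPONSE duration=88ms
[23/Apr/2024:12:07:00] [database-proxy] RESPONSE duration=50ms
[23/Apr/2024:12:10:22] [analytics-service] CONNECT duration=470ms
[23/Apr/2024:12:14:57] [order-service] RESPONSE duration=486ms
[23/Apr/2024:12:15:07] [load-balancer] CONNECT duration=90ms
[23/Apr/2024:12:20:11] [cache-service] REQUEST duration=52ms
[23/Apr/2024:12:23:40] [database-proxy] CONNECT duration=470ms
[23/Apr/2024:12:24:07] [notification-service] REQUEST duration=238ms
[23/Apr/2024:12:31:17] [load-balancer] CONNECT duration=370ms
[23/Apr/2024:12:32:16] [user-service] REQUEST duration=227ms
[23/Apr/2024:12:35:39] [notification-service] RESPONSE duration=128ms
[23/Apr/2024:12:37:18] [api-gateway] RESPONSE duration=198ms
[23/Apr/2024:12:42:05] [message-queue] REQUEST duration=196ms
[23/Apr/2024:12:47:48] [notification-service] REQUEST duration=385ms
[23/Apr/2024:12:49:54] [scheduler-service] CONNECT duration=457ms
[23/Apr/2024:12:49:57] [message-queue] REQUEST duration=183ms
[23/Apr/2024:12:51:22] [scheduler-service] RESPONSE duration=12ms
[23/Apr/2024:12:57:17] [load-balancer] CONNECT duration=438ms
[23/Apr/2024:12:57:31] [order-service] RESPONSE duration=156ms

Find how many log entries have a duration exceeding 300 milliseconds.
7

To count timeouts:

1. Threshold: 300ms
2. Extract duration from each log entry
3. Count entries where duration > 300
4. Timeout count: 7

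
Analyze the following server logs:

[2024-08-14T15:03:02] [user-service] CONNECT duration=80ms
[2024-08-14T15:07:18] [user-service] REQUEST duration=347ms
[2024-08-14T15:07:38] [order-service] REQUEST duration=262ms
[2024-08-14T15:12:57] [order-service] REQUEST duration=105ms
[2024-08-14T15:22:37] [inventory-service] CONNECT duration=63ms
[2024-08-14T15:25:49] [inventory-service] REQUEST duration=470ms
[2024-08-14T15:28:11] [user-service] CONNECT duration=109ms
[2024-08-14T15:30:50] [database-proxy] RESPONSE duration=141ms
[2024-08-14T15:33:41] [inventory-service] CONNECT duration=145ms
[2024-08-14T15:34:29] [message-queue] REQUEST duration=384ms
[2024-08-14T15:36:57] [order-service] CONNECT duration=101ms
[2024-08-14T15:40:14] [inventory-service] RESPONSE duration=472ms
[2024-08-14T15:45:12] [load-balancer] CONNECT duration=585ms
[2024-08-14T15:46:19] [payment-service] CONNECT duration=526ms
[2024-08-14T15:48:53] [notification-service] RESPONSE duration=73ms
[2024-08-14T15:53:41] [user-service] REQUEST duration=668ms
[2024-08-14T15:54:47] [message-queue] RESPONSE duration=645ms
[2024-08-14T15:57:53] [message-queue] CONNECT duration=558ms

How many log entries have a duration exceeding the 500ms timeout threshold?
5

To count timeouts:

1. Threshold: 500ms
2. Extract duration from each log entry
3. Count entries where duration > 500
4. Timeout count: 5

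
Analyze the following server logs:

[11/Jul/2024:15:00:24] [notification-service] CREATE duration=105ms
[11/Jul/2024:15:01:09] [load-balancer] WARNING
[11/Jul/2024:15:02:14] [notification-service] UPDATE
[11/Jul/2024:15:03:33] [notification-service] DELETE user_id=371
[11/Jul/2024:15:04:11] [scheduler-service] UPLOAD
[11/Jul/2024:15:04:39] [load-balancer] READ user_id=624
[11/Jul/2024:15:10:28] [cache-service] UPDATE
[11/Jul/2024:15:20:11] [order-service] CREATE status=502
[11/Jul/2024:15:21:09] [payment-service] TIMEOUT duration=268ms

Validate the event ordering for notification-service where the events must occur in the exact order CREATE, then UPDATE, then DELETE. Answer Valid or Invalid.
Valid

To validate ordering:

1. Required order: CREATE → UPDATE → DELETE
2. Rule: the events must occur in the exact order CREATE, then UPDATE, then DELETE
3. Check actual order of events for notification-service
4. Result: Valid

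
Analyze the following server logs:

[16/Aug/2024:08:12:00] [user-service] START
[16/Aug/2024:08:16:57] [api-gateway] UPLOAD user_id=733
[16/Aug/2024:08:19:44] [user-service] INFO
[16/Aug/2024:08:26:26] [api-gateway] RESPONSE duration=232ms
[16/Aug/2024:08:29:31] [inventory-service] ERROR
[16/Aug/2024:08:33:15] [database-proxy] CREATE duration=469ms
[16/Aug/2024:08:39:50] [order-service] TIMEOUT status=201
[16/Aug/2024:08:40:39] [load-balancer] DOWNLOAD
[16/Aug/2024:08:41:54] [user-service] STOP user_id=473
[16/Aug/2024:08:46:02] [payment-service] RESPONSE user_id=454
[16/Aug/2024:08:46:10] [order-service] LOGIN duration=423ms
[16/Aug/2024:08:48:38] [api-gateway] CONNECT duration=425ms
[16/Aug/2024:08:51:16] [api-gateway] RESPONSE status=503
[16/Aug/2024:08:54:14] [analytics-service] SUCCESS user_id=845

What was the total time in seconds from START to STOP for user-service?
1794

To calculate state duration:

1. Find START event for user-service: 16/Aug/2024:08:12:00
2. Find STOP event for user-service: 16/Aug/2024:08:41:54
3. Calculate duration: 16/Aug/2024:08:41:54 - 16/Aug/2024:08:12:00 = 1794 seconds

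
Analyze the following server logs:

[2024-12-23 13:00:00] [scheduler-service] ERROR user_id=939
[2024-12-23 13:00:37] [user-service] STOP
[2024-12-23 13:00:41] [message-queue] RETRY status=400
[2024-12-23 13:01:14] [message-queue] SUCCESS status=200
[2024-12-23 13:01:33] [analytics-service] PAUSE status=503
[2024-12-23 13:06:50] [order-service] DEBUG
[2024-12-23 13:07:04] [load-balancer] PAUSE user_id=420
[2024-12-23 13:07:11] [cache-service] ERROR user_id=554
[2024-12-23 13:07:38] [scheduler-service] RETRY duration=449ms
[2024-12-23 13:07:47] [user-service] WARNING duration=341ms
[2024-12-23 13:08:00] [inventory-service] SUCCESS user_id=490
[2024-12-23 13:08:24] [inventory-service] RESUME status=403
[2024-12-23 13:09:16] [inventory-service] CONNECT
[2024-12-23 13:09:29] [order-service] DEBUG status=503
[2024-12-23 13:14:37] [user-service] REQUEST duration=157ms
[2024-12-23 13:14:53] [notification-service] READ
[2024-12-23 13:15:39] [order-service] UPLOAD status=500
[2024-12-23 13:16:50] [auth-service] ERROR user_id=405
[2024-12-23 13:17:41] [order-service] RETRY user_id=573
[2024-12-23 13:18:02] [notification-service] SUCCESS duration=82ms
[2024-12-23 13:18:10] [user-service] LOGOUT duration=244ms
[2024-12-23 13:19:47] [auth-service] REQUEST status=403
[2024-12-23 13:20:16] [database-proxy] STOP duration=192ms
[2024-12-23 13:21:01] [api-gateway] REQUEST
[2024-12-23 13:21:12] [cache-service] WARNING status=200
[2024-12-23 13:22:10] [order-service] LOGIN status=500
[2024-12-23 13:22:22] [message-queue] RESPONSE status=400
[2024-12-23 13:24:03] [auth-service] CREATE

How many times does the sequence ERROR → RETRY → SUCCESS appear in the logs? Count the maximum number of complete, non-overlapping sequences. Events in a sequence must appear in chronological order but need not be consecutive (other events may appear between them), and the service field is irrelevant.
3

To count sequences:

1. Look for pattern: ERROR → RETRY → SUCCESS
2. Greedily scan the log in chronological order, matching each sequence element in turn (ignoring service)
3. Each time the full pattern completes, increment the count and restart matching from the next event
4. Complete non-overlapping sequences found: 3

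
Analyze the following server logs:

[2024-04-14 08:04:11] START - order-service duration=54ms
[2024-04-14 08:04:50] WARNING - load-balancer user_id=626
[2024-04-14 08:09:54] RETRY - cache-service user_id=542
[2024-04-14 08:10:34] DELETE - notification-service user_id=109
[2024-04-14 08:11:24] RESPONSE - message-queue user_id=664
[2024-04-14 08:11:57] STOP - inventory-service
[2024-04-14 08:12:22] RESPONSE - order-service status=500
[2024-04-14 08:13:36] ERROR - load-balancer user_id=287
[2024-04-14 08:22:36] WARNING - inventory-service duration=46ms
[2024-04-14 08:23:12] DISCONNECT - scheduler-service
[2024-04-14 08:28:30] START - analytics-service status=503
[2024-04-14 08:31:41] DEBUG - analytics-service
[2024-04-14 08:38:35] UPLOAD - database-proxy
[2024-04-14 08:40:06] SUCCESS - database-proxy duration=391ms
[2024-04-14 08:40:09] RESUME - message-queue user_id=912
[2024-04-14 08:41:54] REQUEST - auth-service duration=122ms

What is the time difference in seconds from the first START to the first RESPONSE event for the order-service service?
491

To find the time between events:

1. Locate the first START event for order-service: 2024-04-14 08:04:11
2. Locate the first RESPONSE event for order-service: 2024-04-14 08:12:22
3. Calculate the difference: 2024-04-14 08:12:22 - 2024-04-14 08:04:11 = 491 seconds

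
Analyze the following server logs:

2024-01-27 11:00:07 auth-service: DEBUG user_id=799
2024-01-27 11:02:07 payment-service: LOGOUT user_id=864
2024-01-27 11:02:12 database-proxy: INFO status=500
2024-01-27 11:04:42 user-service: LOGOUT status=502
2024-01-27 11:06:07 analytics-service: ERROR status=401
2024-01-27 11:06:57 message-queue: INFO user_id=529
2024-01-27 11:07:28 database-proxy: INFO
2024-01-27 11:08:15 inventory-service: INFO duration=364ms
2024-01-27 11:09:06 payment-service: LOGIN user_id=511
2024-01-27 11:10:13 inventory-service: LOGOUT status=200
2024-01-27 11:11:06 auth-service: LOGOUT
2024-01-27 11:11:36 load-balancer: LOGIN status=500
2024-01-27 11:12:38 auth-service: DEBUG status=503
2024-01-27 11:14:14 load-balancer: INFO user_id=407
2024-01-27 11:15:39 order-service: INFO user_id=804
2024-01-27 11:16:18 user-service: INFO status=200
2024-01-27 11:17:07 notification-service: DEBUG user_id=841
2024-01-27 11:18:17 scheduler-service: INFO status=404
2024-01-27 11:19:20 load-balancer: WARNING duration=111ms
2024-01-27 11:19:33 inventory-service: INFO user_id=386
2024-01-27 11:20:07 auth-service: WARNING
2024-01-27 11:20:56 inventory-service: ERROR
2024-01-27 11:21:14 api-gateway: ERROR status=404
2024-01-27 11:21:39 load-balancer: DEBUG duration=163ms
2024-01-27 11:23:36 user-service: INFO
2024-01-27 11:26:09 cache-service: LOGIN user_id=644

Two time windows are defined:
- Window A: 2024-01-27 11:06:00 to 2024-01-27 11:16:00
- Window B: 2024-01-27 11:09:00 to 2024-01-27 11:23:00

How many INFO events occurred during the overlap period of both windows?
2

To find overlap events:

1. Window A: 2024-01-27 11:06:00 to 2024-01-27 11:16:00
2. Window B: 2024-01-27 11:09:00 to 2024-01-27 11:23:00
3. Overlap period: 2024-01-27 11:09:00 to 2024-01-27 11:16:00
4. Count INFO events in overlap: 2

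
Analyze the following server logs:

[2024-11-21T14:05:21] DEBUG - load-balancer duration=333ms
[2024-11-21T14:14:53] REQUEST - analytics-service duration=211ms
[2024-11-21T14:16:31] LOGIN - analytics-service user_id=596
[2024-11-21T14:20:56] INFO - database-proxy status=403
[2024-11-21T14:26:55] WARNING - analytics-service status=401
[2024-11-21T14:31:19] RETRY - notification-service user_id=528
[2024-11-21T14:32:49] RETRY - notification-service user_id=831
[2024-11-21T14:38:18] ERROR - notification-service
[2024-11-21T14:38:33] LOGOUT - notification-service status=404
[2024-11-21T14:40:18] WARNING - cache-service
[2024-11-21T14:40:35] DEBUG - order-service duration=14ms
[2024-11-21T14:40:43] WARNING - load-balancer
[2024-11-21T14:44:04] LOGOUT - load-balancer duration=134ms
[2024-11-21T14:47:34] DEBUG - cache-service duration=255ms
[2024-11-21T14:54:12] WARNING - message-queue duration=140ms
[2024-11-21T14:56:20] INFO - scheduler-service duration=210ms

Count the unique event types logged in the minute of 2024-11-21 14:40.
2

To count unique event types:

1. Filter events in the minute starting at 2024-11-21 14:40
2. Extract event types from matching entries
3. Count unique types: 2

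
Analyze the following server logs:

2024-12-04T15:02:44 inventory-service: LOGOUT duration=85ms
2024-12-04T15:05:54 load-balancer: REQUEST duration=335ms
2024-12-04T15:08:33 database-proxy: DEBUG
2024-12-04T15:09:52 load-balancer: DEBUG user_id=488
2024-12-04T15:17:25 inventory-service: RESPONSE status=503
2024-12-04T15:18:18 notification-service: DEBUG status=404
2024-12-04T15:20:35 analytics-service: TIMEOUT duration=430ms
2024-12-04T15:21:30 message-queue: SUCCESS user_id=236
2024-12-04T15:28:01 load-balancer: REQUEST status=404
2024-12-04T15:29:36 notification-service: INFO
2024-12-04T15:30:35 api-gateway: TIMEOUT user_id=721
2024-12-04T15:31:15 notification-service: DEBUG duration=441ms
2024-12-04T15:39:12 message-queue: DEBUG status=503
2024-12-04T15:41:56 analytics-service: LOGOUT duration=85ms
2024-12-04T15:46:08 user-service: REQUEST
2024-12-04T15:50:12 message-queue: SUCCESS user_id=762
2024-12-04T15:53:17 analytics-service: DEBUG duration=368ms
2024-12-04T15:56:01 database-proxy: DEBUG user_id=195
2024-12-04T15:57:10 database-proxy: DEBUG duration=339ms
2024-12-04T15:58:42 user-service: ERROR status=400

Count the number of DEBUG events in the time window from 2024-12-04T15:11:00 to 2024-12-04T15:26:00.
1

To count events in the time window:

1. Window boundaries: 2024-12-04T15:11:00 to 2024-12-04T15:26:00
2. Filter for DEBUG events within this window
3. Count matching events: 1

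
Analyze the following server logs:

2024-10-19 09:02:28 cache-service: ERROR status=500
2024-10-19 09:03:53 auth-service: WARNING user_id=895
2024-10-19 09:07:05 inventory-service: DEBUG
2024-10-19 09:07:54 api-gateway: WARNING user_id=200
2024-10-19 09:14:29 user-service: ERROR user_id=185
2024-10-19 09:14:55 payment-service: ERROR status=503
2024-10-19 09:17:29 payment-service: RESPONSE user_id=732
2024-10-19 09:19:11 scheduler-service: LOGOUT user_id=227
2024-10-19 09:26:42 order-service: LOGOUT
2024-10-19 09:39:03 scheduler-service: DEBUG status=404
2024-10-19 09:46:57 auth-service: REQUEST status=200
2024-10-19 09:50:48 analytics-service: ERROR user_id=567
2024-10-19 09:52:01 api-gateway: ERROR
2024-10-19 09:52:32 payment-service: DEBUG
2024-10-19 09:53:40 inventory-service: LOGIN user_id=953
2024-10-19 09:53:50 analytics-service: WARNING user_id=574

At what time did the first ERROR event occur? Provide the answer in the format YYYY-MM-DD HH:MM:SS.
2024-10-19 09:02:28

To find the first event:

1. Filter for all ERROR events
2. Sort by timestamp
3. Select the first one
4. Timestamp: 2024-10-19 09:02:28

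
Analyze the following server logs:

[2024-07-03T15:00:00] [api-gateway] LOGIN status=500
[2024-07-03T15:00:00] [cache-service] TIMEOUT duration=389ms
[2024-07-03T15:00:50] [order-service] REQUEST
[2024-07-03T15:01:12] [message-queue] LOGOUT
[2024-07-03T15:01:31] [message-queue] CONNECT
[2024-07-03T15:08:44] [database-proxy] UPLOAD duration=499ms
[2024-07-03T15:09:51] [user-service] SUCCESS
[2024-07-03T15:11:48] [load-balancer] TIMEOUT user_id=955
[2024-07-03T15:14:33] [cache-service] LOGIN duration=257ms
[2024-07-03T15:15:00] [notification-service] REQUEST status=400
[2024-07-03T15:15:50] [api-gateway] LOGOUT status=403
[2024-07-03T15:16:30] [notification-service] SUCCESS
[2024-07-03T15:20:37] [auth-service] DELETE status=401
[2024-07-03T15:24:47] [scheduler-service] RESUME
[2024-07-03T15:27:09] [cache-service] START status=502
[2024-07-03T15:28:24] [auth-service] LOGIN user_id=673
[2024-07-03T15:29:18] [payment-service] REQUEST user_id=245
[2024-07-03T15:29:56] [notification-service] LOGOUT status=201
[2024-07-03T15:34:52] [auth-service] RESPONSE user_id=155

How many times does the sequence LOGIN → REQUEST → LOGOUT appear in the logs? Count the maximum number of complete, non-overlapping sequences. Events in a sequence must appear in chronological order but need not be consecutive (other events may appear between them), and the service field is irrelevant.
3

To count sequences:

1. Look for pattern: LOGIN → REQUEST → LOGOUT
2. Greedily scan the log in chronological order, matching each sequence element in turn (ignoring service)
3. Each time the full pattern completes, increment the count and restart matching from the next event
4. Complete non-overlapping sequences found: 3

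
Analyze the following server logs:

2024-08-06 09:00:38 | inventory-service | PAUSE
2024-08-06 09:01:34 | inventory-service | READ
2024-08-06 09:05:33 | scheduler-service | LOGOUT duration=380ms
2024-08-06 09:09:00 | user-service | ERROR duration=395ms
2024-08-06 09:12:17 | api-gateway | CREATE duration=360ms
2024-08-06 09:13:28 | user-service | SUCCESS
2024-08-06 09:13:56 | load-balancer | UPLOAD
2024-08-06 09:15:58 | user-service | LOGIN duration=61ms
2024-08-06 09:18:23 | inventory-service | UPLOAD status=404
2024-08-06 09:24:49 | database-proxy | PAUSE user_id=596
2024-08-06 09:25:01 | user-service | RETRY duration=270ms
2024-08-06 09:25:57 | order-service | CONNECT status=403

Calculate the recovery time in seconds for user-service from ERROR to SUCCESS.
268

To calculate recovery time:

1. Find ERROR event for user-service: 2024-08-06 09:09:00
2. Find next SUCCESS event for user-service: 2024-08-06 09:13:28
3. Recovery time: 2024-08-06 09:13:28 - 2024-08-06 09:09:00 = 268 seconds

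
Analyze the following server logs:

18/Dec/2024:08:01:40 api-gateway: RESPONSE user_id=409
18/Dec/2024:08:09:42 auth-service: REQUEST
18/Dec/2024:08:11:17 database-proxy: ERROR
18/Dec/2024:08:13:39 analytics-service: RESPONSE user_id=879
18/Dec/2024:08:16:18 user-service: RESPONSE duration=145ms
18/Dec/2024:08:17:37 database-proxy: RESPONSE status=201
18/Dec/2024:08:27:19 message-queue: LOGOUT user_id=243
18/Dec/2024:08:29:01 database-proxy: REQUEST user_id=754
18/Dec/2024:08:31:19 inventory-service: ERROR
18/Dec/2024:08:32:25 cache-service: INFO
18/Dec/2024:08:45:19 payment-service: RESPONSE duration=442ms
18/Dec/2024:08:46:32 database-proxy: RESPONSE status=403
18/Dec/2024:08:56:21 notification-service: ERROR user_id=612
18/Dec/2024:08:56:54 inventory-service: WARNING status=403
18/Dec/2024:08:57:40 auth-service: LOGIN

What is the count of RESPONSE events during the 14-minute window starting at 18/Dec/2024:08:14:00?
2

To count events in the time window:

1. Window boundaries: 18/Dec/2024:08:14:00 to 18/Dec/2024:08:28:00
2. Filter for RESPONSE events within this window
3. Count matching events: 2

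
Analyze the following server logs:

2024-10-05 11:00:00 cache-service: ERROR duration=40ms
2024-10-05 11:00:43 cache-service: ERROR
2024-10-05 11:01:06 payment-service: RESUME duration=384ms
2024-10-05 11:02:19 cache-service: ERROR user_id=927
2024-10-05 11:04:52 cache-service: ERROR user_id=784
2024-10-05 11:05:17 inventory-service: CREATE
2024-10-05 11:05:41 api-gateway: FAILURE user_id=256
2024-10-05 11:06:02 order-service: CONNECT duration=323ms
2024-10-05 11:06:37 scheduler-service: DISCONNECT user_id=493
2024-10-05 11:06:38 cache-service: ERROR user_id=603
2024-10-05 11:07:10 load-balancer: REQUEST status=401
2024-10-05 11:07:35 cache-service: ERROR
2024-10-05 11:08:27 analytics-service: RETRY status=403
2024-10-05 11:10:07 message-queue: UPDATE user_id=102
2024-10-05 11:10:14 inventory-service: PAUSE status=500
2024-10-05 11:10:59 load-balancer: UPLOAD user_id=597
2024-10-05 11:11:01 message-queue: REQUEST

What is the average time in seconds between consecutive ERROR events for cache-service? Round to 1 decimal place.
91.0

To calculate average interval:

1. Find all ERROR events for cache-service in order
2. Calculate time gaps between consecutive events
3. Compute mean of gaps: 455 / 5 = 91.0 seconds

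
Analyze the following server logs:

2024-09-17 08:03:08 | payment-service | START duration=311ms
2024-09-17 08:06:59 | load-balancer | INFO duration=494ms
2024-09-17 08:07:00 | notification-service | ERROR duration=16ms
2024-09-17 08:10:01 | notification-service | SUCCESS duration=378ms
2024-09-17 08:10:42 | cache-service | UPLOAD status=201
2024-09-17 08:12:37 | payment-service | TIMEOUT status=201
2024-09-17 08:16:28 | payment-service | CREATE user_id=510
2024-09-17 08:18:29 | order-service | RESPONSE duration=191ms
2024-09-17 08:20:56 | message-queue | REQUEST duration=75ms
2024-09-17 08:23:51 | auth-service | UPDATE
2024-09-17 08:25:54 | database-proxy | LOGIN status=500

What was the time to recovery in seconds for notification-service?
181

To calculate recovery time:

1. Find ERROR event for notification-service: 2024-09-17 08:07:00
2. Find next SUCCESS event for notification-service: 2024-09-17 08:10:01
3. Recovery time: 2024-09-17 08:10:01 - 2024-09-17 08:07:00 = 181 seconds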